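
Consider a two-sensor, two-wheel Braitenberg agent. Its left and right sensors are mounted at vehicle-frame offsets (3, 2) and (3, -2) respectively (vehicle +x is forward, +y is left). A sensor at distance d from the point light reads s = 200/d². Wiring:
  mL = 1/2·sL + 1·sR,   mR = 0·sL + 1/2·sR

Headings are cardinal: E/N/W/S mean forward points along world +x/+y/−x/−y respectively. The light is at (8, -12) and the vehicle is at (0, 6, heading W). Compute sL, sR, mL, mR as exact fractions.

200/377 200/521 127500/196417 100/521

left sensor world pos  = (-3, 4); dL² = 377
right sensor world pos = (-3, 8); dR² = 521
sL = 200/377 = 200/377
sR = 200/521 = 200/521
mL = 1/2·sL + 1·sR = 127500/196417
mR = 0·sL + 1/2·sR = 100/521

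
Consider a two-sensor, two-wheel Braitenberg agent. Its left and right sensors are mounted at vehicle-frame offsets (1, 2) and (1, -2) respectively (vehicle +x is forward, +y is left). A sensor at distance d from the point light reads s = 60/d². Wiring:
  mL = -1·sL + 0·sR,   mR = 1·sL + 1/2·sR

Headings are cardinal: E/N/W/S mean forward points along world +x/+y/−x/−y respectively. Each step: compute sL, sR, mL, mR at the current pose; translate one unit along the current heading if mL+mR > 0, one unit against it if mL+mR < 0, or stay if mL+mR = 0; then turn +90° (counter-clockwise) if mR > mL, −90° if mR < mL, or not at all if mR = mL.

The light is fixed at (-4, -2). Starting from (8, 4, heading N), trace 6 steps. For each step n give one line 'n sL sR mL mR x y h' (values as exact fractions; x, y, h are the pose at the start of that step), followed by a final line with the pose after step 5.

n=0: pose=(8,4,N); sL=60/149, sR=12/49; mL=-60/149, mR=3834/7301; mL+mR=6/49 → advance +1; mR−mL=6774/7301 → turn +1·90°
n=1: pose=(8,5,W); sL=30/73, sR=30/101; mL=-30/73, mR=4125/7373; mL+mR=15/101 → advance +1; mR−mL=7155/7373 → turn +1·90°
n=2: pose=(7,5,S); sL=12/41, sR=20/39; mL=-12/41, mR=878/1599; mL+mR=10/39 → advance +1; mR−mL=1346/1599 → turn +1·90°
n=3: pose=(7,4,E); sL=15/52, sR=3/8; mL=-15/52, mR=99/208; mL+mR=3/16 → advance +1; mR−mL=159/208 → turn +1·90°
n=4: pose=(8,4,N); sL=60/149, sR=12/49; mL=-60/149, mR=3834/7301; mL+mR=6/49 → advance +1; mR−mL=6774/7301 → turn +1·90°
n=5: pose=(8,5,W); sL=30/73, sR=30/101; mL=-30/73, mR=4125/7373; mL+mR=15/101 → advance +1; mR−mL=7155/7373 → turn +1·90°

0 60/149 12/49 -60/149 3834/7301 8 4 N
1 30/73 30/101 -30/73 4125/7373 8 5 W
2 12/41 20/39 -12/41 878/1599 7 5 S
3 15/52 3/8 -15/52 99/208 7 4 E
4 60/149 12/49 -60/149 3834/7301 8 4 N
5 30/73 30/101 -30/73 4125/7373 8 5 W
final 7 5 S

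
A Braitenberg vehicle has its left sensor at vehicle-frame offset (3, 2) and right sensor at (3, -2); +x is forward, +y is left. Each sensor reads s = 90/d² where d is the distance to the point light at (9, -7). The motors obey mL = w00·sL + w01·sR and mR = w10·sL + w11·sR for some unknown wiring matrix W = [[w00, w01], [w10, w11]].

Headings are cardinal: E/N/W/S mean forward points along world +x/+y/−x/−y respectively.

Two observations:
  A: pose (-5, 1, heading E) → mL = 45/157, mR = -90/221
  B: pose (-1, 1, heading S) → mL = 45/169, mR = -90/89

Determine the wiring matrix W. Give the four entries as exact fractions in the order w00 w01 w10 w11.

obs A: pose=(-5,1,E) → sL=90/221, sR=90/157, mL=45/157, mR=-90/221
obs B: pose=(-1,1,S) → sL=90/89, sR=90/169, mL=45/169, mR=-90/89
sensor matrix S = [[90/221, 90/157], [90/89, 90/169]]; det S = -189345600/521877577
solve [mL_A; mL_B] = S·[w00; w01] and [mR_A; mR_B] = S·[w10; w11]:
  w00 = 0, w01 = 1/2, w10 = -1, w11 = 0

0 1/2 -1 0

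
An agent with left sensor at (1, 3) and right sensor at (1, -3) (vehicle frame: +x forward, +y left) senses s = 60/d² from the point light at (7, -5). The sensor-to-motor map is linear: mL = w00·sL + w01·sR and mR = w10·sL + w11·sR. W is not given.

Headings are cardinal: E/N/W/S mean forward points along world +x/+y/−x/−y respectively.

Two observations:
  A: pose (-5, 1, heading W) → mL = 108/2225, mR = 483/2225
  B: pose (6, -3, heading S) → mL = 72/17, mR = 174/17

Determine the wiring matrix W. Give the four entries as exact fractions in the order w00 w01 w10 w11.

1/2 -1/2 1 -1/2

obs A: pose=(-5,1,W) → sL=30/89, sR=6/25, mL=108/2225, mR=483/2225
obs B: pose=(6,-3,S) → sL=12, sR=60/17, mL=72/17, mR=174/17
sensor matrix S = [[30/89, 6/25], [12, 60/17]]; det S = -63936/37825
solve [mL_A; mL_B] = S·[w00; w01] and [mR_A; mR_B] = S·[w10; w11]:
  w00 = 1/2, w01 = -1/2, w10 = 1, w11 = -1/2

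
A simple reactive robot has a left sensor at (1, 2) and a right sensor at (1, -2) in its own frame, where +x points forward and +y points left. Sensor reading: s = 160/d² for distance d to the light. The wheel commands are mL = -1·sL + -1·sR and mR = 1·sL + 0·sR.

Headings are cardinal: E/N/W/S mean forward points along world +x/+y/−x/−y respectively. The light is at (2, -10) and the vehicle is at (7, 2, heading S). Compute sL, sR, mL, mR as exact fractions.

left sensor world pos  = (9, 1); dL² = 170
right sensor world pos = (5, 1); dR² = 130
sL = 160/170 = 16/17
sR = 160/130 = 16/13
mL = -1·sL + -1·sR = -480/221
mR = 1·sL + 0·sR = 16/17

16/17 16/13 -480/221 16/17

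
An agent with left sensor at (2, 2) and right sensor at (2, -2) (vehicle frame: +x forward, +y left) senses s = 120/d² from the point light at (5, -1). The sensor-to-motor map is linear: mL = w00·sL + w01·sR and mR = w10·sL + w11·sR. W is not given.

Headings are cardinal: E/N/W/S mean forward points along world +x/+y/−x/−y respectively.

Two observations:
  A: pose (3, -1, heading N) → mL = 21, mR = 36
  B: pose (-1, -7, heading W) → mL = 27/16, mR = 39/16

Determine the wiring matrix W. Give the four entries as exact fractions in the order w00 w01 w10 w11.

obs A: pose=(3,-1,N) → sL=6, sR=30, mL=21, mR=36
obs B: pose=(-1,-7,W) → sL=15/16, sR=3/2, mL=27/16, mR=39/16
sensor matrix S = [[6, 30], [15/16, 3/2]]; det S = -153/8
solve [mL_A; mL_B] = S·[w00; w01] and [mR_A; mR_B] = S·[w10; w11]:
  w00 = 1, w01 = 1/2, w10 = 1, w11 = 1

1 1/2 1 1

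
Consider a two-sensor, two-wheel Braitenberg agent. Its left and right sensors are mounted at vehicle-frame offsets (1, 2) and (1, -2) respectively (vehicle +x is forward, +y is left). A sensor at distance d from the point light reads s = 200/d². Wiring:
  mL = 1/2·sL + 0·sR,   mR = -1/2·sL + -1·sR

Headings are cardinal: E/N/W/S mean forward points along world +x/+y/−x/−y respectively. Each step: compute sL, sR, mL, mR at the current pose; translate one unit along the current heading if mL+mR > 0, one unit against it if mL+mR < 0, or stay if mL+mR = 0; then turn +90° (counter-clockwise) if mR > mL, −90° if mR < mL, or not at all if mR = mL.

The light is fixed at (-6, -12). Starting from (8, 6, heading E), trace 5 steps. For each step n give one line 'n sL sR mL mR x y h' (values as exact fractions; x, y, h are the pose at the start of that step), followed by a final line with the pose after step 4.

n=0: pose=(8,6,E); sL=8/25, sR=200/481; mL=4/25, mR=-6924/12025; mL+mR=-200/481 → advance -1; mR−mL=-8848/12025 → turn -1·90°
n=1: pose=(7,6,S); sL=100/257, sR=20/41; mL=50/257, mR=-7190/10537; mL+mR=-20/41 → advance -1; mR−mL=-9240/10537 → turn -1·90°
n=2: pose=(7,7,W); sL=200/433, sR=40/117; mL=100/433, mR=-29020/50661; mL+mR=-40/117 → advance -1; mR−mL=-40720/50661 → turn -1·90°
n=3: pose=(8,7,N); sL=25/68, sR=25/82; mL=25/136, mR=-2725/5576; mL+mR=-25/82 → advance -1; mR−mL=-1875/2788 → turn -1·90°
n=4: pose=(8,6,E); sL=8/25, sR=200/481; mL=4/25, mR=-6924/12025; mL+mR=-200/481 → advance -1; mR−mL=-8848/12025 → turn -1·90°

0 8/25 200/481 4/25 -6924/12025 8 6 E
1 100/257 20/41 50/257 -7190/10537 7 6 S
2 200/433 40/117 100/433 -29020/50661 7 7 W
3 25/68 25/82 25/136 -2725/5576 8 7 N
4 8/25 200/481 4/25 -6924/12025 8 6 E
final 7 6 S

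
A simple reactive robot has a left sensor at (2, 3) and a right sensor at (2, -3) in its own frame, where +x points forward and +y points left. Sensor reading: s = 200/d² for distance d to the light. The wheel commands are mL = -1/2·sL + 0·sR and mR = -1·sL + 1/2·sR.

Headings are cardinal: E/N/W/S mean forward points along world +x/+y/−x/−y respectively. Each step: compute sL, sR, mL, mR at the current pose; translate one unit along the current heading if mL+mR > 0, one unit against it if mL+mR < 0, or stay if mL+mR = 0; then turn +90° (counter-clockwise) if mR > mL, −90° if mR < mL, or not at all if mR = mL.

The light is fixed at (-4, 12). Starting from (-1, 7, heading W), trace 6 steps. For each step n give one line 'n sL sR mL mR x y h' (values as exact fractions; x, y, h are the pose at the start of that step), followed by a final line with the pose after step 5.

n=0: pose=(-1,7,W); sL=40/13, sR=40; mL=-20/13, mR=220/13; mL+mR=200/13 → advance +1; mR−mL=240/13 → turn +1·90°
n=1: pose=(-2,7,S); sL=100/37, sR=4; mL=-50/37, mR=-26/37; mL+mR=-76/37 → advance -1; mR−mL=24/37 → turn +1·90°
n=2: pose=(-2,8,E); sL=200/17, sR=40/13; mL=-100/17, mR=-2260/221; mL+mR=-3560/221 → advance -1; mR−mL=-960/221 → turn -1·90°
n=3: pose=(-3,8,S); sL=50/13, sR=5; mL=-25/13, mR=-35/26; mL+mR=-85/26 → advance -1; mR−mL=15/26 → turn +1·90°
n=4: pose=(-3,9,E); sL=200/9, sR=40/9; mL=-100/9, mR=-20; mL+mR=-280/9 → advance -1; mR−mL=-80/9 → turn -1·90°
n=5: pose=(-4,9,S); sL=100/17, sR=100/17; mL=-50/17, mR=-50/17; mL+mR=-100/17 → advance -1; mR−mL=0 → turn +0·90°

0 40/13 40 -20/13 220/13 -1 7 W
1 100/37 4 -50/37 -26/37 -2 7 S
2 200/17 40/13 -100/17 -2260/221 -2 8 E
3 50/13 5 -25/13 -35/26 -3 8 S
4 200/9 40/9 -100/9 -20 -3 9 E
5 100/17 100/17 -50/17 -50/17 -4 9 S
final -4 10 S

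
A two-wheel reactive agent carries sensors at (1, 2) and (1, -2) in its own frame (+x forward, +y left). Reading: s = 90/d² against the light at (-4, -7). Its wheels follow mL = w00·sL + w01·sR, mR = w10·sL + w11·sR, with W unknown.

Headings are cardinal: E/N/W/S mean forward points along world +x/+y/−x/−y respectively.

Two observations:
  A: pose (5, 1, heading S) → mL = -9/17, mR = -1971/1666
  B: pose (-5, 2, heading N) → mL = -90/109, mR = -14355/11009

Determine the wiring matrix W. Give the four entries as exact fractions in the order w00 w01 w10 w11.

-1 0 -1/2 -1

obs A: pose=(5,1,S) → sL=9/17, sR=45/49, mL=-9/17, mR=-1971/1666
obs B: pose=(-5,2,N) → sL=90/109, sR=90/101, mL=-90/109, mR=-14355/11009
sensor matrix S = [[9/17, 45/49], [90/109, 90/101]]; det S = -2627640/9170497
solve [mL_A; mL_B] = S·[w00; w01] and [mR_A; mR_B] = S·[w10; w11]:
  w00 = -1, w01 = 0, w10 = -1/2, w11 = -1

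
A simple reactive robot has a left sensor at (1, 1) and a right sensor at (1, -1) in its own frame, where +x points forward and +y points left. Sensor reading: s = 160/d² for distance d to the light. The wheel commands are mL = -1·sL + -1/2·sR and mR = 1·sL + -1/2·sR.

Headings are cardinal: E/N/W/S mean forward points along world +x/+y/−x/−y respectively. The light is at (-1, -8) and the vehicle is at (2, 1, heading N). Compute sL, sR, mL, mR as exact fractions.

20/13 40/29 -840/377 320/377

left sensor world pos  = (1, 2); dL² = 104
right sensor world pos = (3, 2); dR² = 116
sL = 160/104 = 20/13
sR = 160/116 = 40/29
mL = -1·sL + -1/2·sR = -840/377
mR = 1·sL + -1/2·sR = 320/377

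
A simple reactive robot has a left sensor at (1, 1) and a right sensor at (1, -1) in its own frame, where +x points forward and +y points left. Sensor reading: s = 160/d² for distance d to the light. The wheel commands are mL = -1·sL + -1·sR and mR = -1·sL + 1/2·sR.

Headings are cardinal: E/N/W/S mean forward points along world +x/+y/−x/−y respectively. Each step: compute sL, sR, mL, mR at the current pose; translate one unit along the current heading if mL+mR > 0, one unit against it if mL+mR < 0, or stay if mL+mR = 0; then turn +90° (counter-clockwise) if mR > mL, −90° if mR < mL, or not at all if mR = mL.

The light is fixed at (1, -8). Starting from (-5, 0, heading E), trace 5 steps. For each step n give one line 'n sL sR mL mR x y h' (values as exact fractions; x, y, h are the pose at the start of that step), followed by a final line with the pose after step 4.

n=0: pose=(-5,0,E); sL=80/53, sR=80/37; mL=-7200/1961, mR=-840/1961; mL+mR=-8040/1961 → advance -1; mR−mL=120/37 → turn +1·90°
n=1: pose=(-6,0,N); sL=32/29, sR=160/117; mL=-8384/3393, mR=-1424/3393; mL+mR=-9808/3393 → advance -1; mR−mL=80/39 → turn +1·90°
n=2: pose=(-6,-1,W); sL=8/5, sR=5/4; mL=-57/20, mR=-39/40; mL+mR=-153/40 → advance -1; mR−mL=15/8 → turn +1·90°
n=3: pose=(-5,-1,S); sL=160/61, sR=32/17; mL=-4672/1037, mR=-1744/1037; mL+mR=-6416/1037 → advance -1; mR−mL=48/17 → turn +1·90°
n=4: pose=(-5,0,E); sL=80/53, sR=80/37; mL=-7200/1961, mR=-840/1961; mL+mR=-8040/1961 → advance -1; mR−mL=120/37 → turn +1·90°

0 80/53 80/37 -7200/1961 -840/1961 -5 0 E
1 32/29 160/117 -8384/3393 -1424/3393 -6 0 N
2 8/5 5/4 -57/20 -39/40 -6 -1 W
3 160/61 32/17 -4672/1037 -1744/1037 -5 -1 S
4 80/53 80/37 -7200/1961 -840/1961 -5 0 E
final -6 0 N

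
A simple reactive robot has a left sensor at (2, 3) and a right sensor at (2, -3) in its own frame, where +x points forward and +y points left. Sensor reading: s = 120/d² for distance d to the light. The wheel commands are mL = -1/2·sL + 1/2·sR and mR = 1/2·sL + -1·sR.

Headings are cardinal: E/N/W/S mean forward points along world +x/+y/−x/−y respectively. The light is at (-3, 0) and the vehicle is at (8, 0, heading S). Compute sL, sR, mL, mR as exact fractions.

3/5 30/17 99/170 -249/170

left sensor world pos  = (11, -2); dL² = 200
right sensor world pos = (5, -2); dR² = 68
sL = 120/200 = 3/5
sR = 120/68 = 30/17
mL = -1/2·sL + 1/2·sR = 99/170
mR = 1/2·sL + -1·sR = -249/170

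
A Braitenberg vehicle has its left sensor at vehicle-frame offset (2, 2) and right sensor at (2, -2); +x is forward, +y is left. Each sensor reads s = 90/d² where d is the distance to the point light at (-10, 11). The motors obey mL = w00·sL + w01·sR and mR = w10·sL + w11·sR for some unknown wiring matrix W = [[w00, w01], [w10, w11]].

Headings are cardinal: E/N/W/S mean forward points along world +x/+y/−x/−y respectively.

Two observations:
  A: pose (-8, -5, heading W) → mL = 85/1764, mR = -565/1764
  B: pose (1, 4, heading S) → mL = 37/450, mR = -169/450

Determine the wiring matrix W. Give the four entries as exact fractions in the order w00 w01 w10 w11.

obs A: pose=(-8,-5,W) → sL=5/18, sR=45/98, mL=85/1764, mR=-565/1764
obs B: pose=(1,4,S) → sL=9/25, sR=5/9, mL=37/450, mR=-169/450
sensor matrix S = [[5/18, 45/98], [9/25, 5/9]]; det S = -218/19845
solve [mL_A; mL_B] = S·[w00; w01] and [mR_A; mR_B] = S·[w10; w11]:
  w00 = 1, w01 = -1/2, w10 = 1/2, w11 = -1

1 -1/2 1/2 -1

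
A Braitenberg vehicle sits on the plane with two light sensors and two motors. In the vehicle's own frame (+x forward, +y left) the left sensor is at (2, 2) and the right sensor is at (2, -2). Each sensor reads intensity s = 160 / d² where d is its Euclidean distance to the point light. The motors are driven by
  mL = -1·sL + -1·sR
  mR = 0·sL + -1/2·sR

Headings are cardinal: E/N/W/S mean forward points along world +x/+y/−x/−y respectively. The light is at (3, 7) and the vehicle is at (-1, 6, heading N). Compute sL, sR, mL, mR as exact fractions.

160/37 32 -1344/37 -16

left sensor world pos  = (-3, 8); dL² = 37
right sensor world pos = (1, 8); dR² = 5
sL = 160/37 = 160/37
sR = 160/5 = 32
mL = -1·sL + -1·sR = -1344/37
mR = 0·sL + -1/2·sR = -16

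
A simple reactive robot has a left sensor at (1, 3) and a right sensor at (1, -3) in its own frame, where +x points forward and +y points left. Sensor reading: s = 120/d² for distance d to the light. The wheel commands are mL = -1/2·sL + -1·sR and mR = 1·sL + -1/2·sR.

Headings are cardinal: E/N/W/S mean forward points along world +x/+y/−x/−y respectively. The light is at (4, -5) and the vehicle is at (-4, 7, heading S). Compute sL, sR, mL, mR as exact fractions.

60/73 60/121 -8010/8833 5070/8833

left sensor world pos  = (-1, 6); dL² = 146
right sensor world pos = (-7, 6); dR² = 242
sL = 120/146 = 60/73
sR = 120/242 = 60/121
mL = -1/2·sL + -1·sR = -8010/8833
mR = 1·sL + -1/2·sR = 5070/8833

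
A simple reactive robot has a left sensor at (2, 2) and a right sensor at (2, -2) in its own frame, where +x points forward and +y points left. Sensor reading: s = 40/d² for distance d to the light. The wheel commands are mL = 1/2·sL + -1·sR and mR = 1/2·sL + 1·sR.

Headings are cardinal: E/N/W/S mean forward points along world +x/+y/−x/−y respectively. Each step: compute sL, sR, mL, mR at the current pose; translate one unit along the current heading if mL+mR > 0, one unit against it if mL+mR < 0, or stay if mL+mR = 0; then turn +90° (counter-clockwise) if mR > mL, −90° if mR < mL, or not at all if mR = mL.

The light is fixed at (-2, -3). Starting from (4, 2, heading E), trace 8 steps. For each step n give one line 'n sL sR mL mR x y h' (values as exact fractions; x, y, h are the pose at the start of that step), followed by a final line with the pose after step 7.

n=0: pose=(4,2,E); sL=40/113, sR=40/73; mL=-3060/8249, mR=5980/8249; mL+mR=40/113 → advance +1; mR−mL=80/73 → turn +1·90°
n=1: pose=(5,2,N); sL=20/37, sR=4/13; mL=-18/481, mR=278/481; mL+mR=20/37 → advance +1; mR−mL=8/13 → turn +1·90°
n=2: pose=(5,3,W); sL=40/41, sR=40/89; mL=140/3649, mR=3420/3649; mL+mR=40/41 → advance +1; mR−mL=80/89 → turn +1·90°
n=3: pose=(4,3,S); sL=1/2, sR=5/4; mL=-1, mR=3/2; mL+mR=1/2 → advance +1; mR−mL=5/2 → turn +1·90°
n=4: pose=(4,2,E); sL=40/113, sR=40/73; mL=-3060/8249, mR=5980/8249; mL+mR=40/113 → advance +1; mR−mL=80/73 → turn +1·90°
n=5: pose=(5,2,N); sL=20/37, sR=4/13; mL=-18/481, mR=278/481; mL+mR=20/37 → advance +1; mR−mL=8/13 → turn +1·90°
n=6: pose=(5,3,W); sL=40/41, sR=40/89; mL=140/3649, mR=3420/3649; mL+mR=40/41 → advance +1; mR−mL=80/89 → turn +1·90°
n=7: pose=(4,3,S); sL=1/2, sR=5/4; mL=-1, mR=3/2; mL+mR=1/2 → advance +1; mR−mL=5/2 → turn +1·90°

0 40/113 40/73 -3060/8249 5980/8249 4 2 E
1 20/37 4/13 -18/481 278/481 5 2 N
2 40/41 40/89 140/3649 3420/3649 5 3 W
3 1/2 5/4 -1 3/2 4 3 S
4 40/113 40/73 -3060/8249 5980/8249 4 2 E
5 20/37 4/13 -18/481 278/481 5 2 N
6 40/41 40/89 140/3649 3420/3649 5 3 W
7 1/2 5/4 -1 3/2 4 3 S
final 4 2 E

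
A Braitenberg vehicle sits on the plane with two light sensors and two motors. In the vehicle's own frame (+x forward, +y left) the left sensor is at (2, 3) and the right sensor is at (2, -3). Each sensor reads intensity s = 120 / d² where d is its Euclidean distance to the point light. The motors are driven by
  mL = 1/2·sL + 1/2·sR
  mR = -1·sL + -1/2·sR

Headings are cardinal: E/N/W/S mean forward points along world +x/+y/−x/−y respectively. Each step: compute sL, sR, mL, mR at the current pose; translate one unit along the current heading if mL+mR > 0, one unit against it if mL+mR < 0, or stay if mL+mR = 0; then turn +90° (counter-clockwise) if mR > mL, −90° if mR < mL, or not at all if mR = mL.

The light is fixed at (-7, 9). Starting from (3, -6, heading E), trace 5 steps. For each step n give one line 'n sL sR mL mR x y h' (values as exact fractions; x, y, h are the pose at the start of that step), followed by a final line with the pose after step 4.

0 5/12 10/39 35/104 -85/156 3 -6 E
1 120/433 24/65 9096/28145 -12996/28145 2 -6 S
2 60/169 12/17 1524/2873 -2034/2873 2 -5 W
3 120/193 120/313 30360/60409 -49140/60409 3 -5 N
4 5/12 10/39 35/104 -85/156 3 -6 E
final 2 -6 S

n=0: pose=(3,-6,E); sL=5/12, sR=10/39; mL=35/104, mR=-85/156; mL+mR=-5/24 → advance -1; mR−mL=-275/312 → turn -1·90°
n=1: pose=(2,-6,S); sL=120/433, sR=24/65; mL=9096/28145, mR=-12996/28145; mL+mR=-60/433 → advance -1; mR−mL=-22092/28145 → turn -1·90°
n=2: pose=(2,-5,W); sL=60/169, sR=12/17; mL=1524/2873, mR=-2034/2873; mL+mR=-30/169 → advance -1; mR−mL=-3558/2873 → turn -1·90°
n=3: pose=(3,-5,N); sL=120/193, sR=120/313; mL=30360/60409, mR=-49140/60409; mL+mR=-60/193 → advance -1; mR−mL=-79500/60409 → turn -1·90°
n=4: pose=(3,-6,E); sL=5/12, sR=10/39; mL=35/104, mR=-85/156; mL+mR=-5/24 → advance -1; mR−mL=-275/312 → turn -1·90°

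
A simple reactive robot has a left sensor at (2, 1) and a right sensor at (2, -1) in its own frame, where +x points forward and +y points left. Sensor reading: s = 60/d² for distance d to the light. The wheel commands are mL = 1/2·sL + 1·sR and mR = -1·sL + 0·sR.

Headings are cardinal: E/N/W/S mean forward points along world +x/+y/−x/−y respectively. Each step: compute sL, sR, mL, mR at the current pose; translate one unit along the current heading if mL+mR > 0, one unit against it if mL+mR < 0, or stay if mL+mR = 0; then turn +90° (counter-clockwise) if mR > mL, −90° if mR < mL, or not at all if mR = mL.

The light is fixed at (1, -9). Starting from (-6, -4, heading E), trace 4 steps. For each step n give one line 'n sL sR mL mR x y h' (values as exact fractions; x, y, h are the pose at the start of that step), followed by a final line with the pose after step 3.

n=0: pose=(-6,-4,E); sL=60/61, sR=60/41; mL=4890/2501, mR=-60/61; mL+mR=2430/2501 → advance +1; mR−mL=-7350/2501 → turn -1·90°
n=1: pose=(-5,-4,S); sL=30/17, sR=30/29; mL=945/493, mR=-30/17; mL+mR=75/493 → advance +1; mR−mL=-1815/493 → turn -1·90°
n=2: pose=(-5,-5,W); sL=60/73, sR=60/89; mL=7050/6497, mR=-60/73; mL+mR=1710/6497 → advance +1; mR−mL=-12390/6497 → turn -1·90°
n=3: pose=(-6,-5,N); sL=3/5, sR=5/6; mL=17/15, mR=-3/5; mL+mR=8/15 → advance +1; mR−mL=-26/15 → turn -1·90°

0 60/61 60/41 4890/2501 -60/61 -6 -4 E
1 30/17 30/29 945/493 -30/17 -5 -4 S
2 60/73 60/89 7050/6497 -60/73 -5 -5 W
3 3/5 5/6 17/15 -3/5 -6 -5 N
final -6 -4 E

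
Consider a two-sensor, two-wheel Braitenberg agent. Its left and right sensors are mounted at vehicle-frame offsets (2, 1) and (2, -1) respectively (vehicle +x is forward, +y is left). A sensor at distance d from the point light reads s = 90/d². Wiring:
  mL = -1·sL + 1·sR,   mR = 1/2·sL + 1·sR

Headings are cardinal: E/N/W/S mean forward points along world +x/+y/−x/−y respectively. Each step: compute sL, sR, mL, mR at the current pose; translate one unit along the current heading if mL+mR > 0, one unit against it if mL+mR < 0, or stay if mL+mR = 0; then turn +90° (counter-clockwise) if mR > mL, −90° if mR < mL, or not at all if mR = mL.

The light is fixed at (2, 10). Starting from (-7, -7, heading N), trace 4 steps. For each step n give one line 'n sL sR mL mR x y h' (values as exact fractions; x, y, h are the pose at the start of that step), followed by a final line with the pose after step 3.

n=0: pose=(-7,-7,N); sL=18/65, sR=90/289; mL=648/18785, mR=8451/18785; mL+mR=9099/18785 → advance +1; mR−mL=27/65 → turn +1·90°
n=1: pose=(-7,-6,W); sL=9/41, sR=45/173; mL=288/7093, mR=5247/14186; mL+mR=5823/14186 → advance +1; mR−mL=27/82 → turn +1·90°
n=2: pose=(-8,-6,S); sL=2/9, sR=18/89; mL=-16/801, mR=251/801; mL+mR=235/801 → advance +1; mR−mL=1/3 → turn +1·90°
n=3: pose=(-8,-7,E); sL=9/32, sR=45/194; mL=-153/3104, mR=2313/6208; mL+mR=2007/6208 → advance +1; mR−mL=27/64 → turn +1·90°

0 18/65 90/289 648/18785 8451/18785 -7 -7 N
1 9/41 45/173 288/7093 5247/14186 -7 -6 W
2 2/9 18/89 -16/801 251/801 -8 -6 S
3 9/32 45/194 -153/3104 2313/6208 -8 -7 E
final -7 -7 N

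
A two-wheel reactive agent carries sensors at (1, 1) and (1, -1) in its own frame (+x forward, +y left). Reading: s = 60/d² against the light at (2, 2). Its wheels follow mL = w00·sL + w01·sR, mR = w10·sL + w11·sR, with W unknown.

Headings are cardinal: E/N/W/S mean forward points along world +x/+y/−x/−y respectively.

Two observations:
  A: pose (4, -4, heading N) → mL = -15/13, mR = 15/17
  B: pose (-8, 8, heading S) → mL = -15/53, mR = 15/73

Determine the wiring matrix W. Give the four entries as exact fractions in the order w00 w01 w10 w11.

obs A: pose=(4,-4,N) → sL=30/13, sR=30/17, mL=-15/13, mR=15/17
obs B: pose=(-8,8,S) → sL=30/53, sR=30/73, mL=-15/53, mR=15/73
sensor matrix S = [[30/13, 30/17], [30/53, 30/73]]; det S = -43200/855049
solve [mL_A; mL_B] = S·[w00; w01] and [mR_A; mR_B] = S·[w10; w11]:
  w00 = -1/2, w01 = 0, w10 = 0, w11 = 1/2

-1/2 0 0 1/2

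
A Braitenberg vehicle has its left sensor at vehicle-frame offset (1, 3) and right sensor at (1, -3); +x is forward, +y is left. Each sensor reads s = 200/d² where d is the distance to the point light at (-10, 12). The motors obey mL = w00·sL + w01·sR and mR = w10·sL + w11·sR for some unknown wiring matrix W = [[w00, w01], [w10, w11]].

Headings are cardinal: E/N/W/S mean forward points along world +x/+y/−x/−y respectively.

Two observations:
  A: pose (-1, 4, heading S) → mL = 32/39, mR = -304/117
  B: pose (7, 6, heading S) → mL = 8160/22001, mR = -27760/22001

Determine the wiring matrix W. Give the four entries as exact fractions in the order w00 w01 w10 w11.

obs A: pose=(-1,4,S) → sL=8/9, sR=200/117, mL=32/39, mR=-304/117
obs B: pose=(7,6,S) → sL=200/449, sR=40/49, mL=8160/22001, mR=-27760/22001
sensor matrix S = [[8/9, 200/117], [200/449, 40/49]]; det S = -10240/286013
solve [mL_A; mL_B] = S·[w00; w01] and [mR_A; mR_B] = S·[w10; w11]:
  w00 = -1, w01 = 1, w10 = -1, w11 = -1

-1 1 -1 -1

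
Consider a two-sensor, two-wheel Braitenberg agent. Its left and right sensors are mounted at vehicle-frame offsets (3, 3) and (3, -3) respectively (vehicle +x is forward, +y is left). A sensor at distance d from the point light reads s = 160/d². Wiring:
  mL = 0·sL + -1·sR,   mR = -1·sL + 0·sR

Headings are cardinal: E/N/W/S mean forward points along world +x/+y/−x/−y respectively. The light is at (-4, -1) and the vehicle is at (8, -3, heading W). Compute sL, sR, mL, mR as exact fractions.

80/53 80/41 -80/41 -80/53

left sensor world pos  = (5, -6); dL² = 106
right sensor world pos = (5, 0); dR² = 82
sL = 160/106 = 80/53
sR = 160/82 = 80/41
mL = 0·sL + -1·sR = -80/41
mR = -1·sL + 0·sR = -80/53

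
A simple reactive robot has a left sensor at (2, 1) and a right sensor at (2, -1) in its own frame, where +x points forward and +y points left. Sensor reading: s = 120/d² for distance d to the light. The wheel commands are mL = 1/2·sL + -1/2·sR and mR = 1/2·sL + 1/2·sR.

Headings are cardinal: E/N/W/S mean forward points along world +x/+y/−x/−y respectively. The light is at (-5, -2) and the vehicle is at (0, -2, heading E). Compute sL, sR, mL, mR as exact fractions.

left sensor world pos  = (2, -1); dL² = 50
right sensor world pos = (2, -3); dR² = 50
sL = 120/50 = 12/5
sR = 120/50 = 12/5
mL = 1/2·sL + -1/2·sR = 0
mR = 1/2·sL + 1/2·sR = 12/5

12/5 12/5 0 12/5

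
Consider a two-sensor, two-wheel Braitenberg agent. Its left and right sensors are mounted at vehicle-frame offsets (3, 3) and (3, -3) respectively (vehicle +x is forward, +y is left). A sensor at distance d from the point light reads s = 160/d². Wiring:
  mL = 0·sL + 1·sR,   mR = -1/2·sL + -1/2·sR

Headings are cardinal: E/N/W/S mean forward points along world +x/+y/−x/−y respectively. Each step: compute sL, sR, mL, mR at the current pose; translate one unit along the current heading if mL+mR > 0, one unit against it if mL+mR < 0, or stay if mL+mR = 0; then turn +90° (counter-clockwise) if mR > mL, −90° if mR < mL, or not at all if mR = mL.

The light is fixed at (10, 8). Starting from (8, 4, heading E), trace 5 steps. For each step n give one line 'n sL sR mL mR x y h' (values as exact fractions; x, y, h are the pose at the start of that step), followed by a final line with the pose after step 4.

0 80 16/5 16/5 -208/5 8 4 E
1 160/49 32/17 32/17 -2144/833 7 4 S
2 20/9 40/9 40/9 -10/3 7 5 W
3 160/49 160 160 -4000/49 6 5 N
4 80 80/13 80/13 -560/13 6 6 E
final 5 6 S

n=0: pose=(8,4,E); sL=80, sR=16/5; mL=16/5, mR=-208/5; mL+mR=-192/5 → advance -1; mR−mL=-224/5 → turn -1·90°
n=1: pose=(7,4,S); sL=160/49, sR=32/17; mL=32/17, mR=-2144/833; mL+mR=-576/833 → advance -1; mR−mL=-3712/833 → turn -1·90°
n=2: pose=(7,5,W); sL=20/9, sR=40/9; mL=40/9, mR=-10/3; mL+mR=10/9 → advance +1; mR−mL=-70/9 → turn -1·90°
n=3: pose=(6,5,N); sL=160/49, sR=160; mL=160, mR=-4000/49; mL+mR=3840/49 → advance +1; mR−mL=-11840/49 → turn -1·90°
n=4: pose=(6,6,E); sL=80, sR=80/13; mL=80/13, mR=-560/13; mL+mR=-480/13 → advance -1; mR−mL=-640/13 → turn -1·90°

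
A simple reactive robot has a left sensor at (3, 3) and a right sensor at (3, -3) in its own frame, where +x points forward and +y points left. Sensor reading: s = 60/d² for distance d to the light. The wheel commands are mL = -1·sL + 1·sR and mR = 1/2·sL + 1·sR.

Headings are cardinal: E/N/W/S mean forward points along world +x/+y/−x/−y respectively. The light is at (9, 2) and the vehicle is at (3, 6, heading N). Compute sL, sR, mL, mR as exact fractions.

left sensor world pos  = (0, 9); dL² = 130
right sensor world pos = (6, 9); dR² = 58
sL = 60/130 = 6/13
sR = 60/58 = 30/29
mL = -1·sL + 1·sR = 216/377
mR = 1/2·sL + 1·sR = 477/377

6/13 30/29 216/377 477/377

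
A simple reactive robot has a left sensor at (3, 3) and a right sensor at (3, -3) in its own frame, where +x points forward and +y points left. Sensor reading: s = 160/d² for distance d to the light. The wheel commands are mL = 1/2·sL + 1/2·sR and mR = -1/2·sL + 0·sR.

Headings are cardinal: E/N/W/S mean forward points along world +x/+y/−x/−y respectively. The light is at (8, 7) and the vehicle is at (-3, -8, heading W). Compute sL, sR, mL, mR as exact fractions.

left sensor world pos  = (-6, -11); dL² = 520
right sensor world pos = (-6, -5); dR² = 340
sL = 160/520 = 4/13
sR = 160/340 = 8/17
mL = 1/2·sL + 1/2·sR = 86/221
mR = -1/2·sL + 0·sR = -2/13

4/13 8/17 86/221 -2/13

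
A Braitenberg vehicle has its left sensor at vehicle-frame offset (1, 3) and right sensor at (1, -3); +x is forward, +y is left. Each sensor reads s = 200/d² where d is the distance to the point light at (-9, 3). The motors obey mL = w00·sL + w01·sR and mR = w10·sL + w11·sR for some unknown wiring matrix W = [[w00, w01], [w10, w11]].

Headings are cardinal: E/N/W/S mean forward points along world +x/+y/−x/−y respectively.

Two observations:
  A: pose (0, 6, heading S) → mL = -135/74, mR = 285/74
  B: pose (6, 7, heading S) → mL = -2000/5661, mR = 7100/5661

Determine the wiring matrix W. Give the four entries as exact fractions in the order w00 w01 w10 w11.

1/2 -1/2 1 1/2

obs A: pose=(0,6,S) → sL=50/37, sR=5, mL=-135/74, mR=285/74
obs B: pose=(6,7,S) → sL=200/333, sR=200/153, mL=-2000/5661, mR=7100/5661
sensor matrix S = [[50/37, 5], [200/333, 200/153]]; det S = -7000/5661
solve [mL_A; mL_B] = S·[w00; w01] and [mR_A; mR_B] = S·[w10; w11]:
  w00 = 1/2, w01 = -1/2, w10 = 1, w11 = 1/2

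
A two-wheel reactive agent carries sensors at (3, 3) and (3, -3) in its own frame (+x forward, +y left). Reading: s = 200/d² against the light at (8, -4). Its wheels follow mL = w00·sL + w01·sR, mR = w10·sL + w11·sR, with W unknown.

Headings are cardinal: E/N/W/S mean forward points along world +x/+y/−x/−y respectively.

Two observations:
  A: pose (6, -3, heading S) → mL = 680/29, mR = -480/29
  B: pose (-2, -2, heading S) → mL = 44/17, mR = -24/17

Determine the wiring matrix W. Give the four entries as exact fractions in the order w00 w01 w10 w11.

1/2 1/2 -1/2 1/2

obs A: pose=(6,-3,S) → sL=40, sR=200/29, mL=680/29, mR=-480/29
obs B: pose=(-2,-2,S) → sL=4, sR=20/17, mL=44/17, mR=-24/17
sensor matrix S = [[40, 200/29], [4, 20/17]]; det S = 9600/493
solve [mL_A; mL_B] = S·[w00; w01] and [mR_A; mR_B] = S·[w10; w11]:
  w00 = 1/2, w01 = 1/2, w10 = -1/2, w11 = 1/2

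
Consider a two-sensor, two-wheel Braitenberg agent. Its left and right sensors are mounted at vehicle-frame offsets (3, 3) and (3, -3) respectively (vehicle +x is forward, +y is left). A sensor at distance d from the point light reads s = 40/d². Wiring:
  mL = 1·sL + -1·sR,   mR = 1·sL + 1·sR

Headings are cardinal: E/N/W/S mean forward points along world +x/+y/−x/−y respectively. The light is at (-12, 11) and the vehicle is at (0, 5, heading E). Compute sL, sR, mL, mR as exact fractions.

left sensor world pos  = (3, 8); dL² = 234
right sensor world pos = (3, 2); dR² = 306
sL = 40/234 = 20/117
sR = 40/306 = 20/153
mL = 1·sL + -1·sR = 80/1989
mR = 1·sL + 1·sR = 200/663

20/117 20/153 80/1989 200/663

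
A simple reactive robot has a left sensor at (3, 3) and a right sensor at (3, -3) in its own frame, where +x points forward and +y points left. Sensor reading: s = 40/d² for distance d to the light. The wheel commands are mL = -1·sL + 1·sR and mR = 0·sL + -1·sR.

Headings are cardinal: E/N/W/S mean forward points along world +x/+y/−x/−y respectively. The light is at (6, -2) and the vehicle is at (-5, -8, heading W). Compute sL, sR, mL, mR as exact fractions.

40/277 8/41 576/11357 -8/41

left sensor world pos  = (-8, -11); dL² = 277
right sensor world pos = (-8, -5); dR² = 205
sL = 40/277 = 40/277
sR = 40/205 = 8/41
mL = -1·sL + 1·sR = 576/11357
mR = 0·sL + -1·sR = -8/41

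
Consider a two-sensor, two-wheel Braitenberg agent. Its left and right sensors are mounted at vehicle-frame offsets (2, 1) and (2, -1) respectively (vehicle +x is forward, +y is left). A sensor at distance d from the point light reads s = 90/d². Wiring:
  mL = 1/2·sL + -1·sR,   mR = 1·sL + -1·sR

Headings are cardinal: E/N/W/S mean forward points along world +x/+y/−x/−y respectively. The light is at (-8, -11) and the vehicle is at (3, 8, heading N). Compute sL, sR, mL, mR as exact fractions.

left sensor world pos  = (2, 10); dL² = 541
right sensor world pos = (4, 10); dR² = 585
sL = 90/541 = 90/541
sR = 90/585 = 2/13
mL = 1/2·sL + -1·sR = -497/7033
mR = 1·sL + -1·sR = 88/7033

90/541 2/13 -497/7033 88/7033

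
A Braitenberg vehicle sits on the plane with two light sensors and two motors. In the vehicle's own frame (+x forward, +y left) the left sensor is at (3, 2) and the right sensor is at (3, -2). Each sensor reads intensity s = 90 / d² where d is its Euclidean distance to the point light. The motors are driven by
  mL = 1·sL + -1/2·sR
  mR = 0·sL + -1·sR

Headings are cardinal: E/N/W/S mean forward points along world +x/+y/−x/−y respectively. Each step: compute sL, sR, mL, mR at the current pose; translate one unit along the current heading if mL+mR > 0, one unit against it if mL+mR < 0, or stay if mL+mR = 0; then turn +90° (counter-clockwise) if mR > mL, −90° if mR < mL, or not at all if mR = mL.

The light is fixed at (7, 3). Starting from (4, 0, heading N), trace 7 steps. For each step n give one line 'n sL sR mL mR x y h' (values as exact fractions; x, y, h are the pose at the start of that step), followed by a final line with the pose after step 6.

0 18/5 90 -207/5 -90 4 0 N
1 45/2 5/2 85/4 -5/2 4 -1 E
2 90/49 18/13 729/637 -18/13 5 -1 S
3 9/5 45/13 9/130 -45/13 5 0 W
4 10 90 -35 -90 6 0 N
5 45/4 9/4 81/8 -9/4 6 -1 E
6 90/53 90/53 45/53 -90/53 7 -1 S
final 7 0 W

n=0: pose=(4,0,N); sL=18/5, sR=90; mL=-207/5, mR=-90; mL+mR=-657/5 → advance -1; mR−mL=-243/5 → turn -1·90°
n=1: pose=(4,-1,E); sL=45/2, sR=5/2; mL=85/4, mR=-5/2; mL+mR=75/4 → advance +1; mR−mL=-95/4 → turn -1·90°
n=2: pose=(5,-1,S); sL=90/49, sR=18/13; mL=729/637, mR=-18/13; mL+mR=-153/637 → advance -1; mR−mL=-1611/637 → turn -1·90°
n=3: pose=(5,0,W); sL=9/5, sR=45/13; mL=9/130, mR=-45/13; mL+mR=-441/130 → advance -1; mR−mL=-459/130 → turn -1·90°
n=4: pose=(6,0,N); sL=10, sR=90; mL=-35, mR=-90; mL+mR=-125 → advance -1; mR−mL=-55 → turn -1·90°
n=5: pose=(6,-1,E); sL=45/4, sR=9/4; mL=81/8, mR=-9/4; mL+mR=63/8 → advance +1; mR−mL=-99/8 → turn -1·90°
n=6: pose=(7,-1,S); sL=90/53, sR=90/53; mL=45/53, mR=-90/53; mL+mR=-45/53 → advance -1; mR−mL=-135/53 → turn -1·90°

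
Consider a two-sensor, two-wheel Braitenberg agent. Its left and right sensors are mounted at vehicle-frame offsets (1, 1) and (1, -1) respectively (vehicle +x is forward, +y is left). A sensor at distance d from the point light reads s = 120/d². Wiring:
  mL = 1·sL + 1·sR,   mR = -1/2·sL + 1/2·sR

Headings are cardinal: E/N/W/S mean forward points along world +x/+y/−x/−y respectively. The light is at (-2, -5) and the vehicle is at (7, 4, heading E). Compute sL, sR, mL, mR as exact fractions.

left sensor world pos  = (8, 5); dL² = 200
right sensor world pos = (8, 3); dR² = 164
sL = 120/200 = 3/5
sR = 120/164 = 30/41
mL = 1·sL + 1·sR = 273/205
mR = -1/2·sL + 1/2·sR = 27/410

3/5 30/41 273/205 27/410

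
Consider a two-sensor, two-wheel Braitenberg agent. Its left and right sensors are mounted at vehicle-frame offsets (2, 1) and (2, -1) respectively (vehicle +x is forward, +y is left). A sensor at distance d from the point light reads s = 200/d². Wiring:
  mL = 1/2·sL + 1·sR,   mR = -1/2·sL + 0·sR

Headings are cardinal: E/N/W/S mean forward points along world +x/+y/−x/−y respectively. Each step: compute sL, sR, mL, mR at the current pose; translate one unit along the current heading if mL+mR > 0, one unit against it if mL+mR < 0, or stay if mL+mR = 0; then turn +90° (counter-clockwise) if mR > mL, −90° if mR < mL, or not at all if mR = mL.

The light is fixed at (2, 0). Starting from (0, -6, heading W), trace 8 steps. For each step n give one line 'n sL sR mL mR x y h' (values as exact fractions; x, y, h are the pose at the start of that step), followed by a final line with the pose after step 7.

0 40/13 200/41 3420/533 -20/13 0 -6 W
1 25/4 10 105/8 -25/8 -1 -6 N
2 200/17 200/37 7100/629 -100/17 -1 -5 E
3 4 100/29 158/29 -2 0 -5 S
4 40/13 200/41 3420/533 -20/13 0 -6 W
5 25/4 10 105/8 -25/8 -1 -6 N
6 200/17 200/37 7100/629 -100/17 -1 -5 E
7 4 100/29 158/29 -2 0 -5 S
final 0 -6 W

n=0: pose=(0,-6,W); sL=40/13, sR=200/41; mL=3420/533, mR=-20/13; mL+mR=200/41 → advance +1; mR−mL=-4240/533 → turn -1·90°
n=1: pose=(-1,-6,N); sL=25/4, sR=10; mL=105/8, mR=-25/8; mL+mR=10 → advance +1; mR−mL=-65/4 → turn -1·90°
n=2: pose=(-1,-5,E); sL=200/17, sR=200/37; mL=7100/629, mR=-100/17; mL+mR=200/37 → advance +1; mR−mL=-10800/629 → turn -1·90°
n=3: pose=(0,-5,S); sL=4, sR=100/29; mL=158/29, mR=-2; mL+mR=100/29 → advance +1; mR−mL=-216/29 → turn -1·90°
n=4: pose=(0,-6,W); sL=40/13, sR=200/41; mL=3420/533, mR=-20/13; mL+mR=200/41 → advance +1; mR−mL=-4240/533 → turn -1·90°
n=5: pose=(-1,-6,N); sL=25/4, sR=10; mL=105/8, mR=-25/8; mL+mR=10 → advance +1; mR−mL=-65/4 → turn -1·90°
n=6: pose=(-1,-5,E); sL=200/17, sR=200/37; mL=7100/629, mR=-100/17; mL+mR=200/37 → advance +1; mR−mL=-10800/629 → turn -1·90°
n=7: pose=(0,-5,S); sL=4, sR=100/29; mL=158/29, mR=-2; mL+mR=100/29 → advance +1; mR−mL=-216/29 → turn -1·90°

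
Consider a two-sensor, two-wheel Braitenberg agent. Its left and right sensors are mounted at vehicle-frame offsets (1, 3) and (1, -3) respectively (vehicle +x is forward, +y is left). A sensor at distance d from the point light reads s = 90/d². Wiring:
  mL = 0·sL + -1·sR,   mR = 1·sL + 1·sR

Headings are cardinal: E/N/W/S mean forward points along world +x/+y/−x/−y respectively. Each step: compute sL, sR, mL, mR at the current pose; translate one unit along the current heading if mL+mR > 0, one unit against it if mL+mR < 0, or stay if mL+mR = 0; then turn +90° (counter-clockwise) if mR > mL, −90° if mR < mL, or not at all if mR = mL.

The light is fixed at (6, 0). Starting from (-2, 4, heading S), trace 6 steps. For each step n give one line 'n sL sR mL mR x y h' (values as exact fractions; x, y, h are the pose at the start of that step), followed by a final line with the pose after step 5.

0 45/17 9/13 -9/13 738/221 -2 4 S
1 18/17 90/49 -90/49 2412/833 -2 3 E
2 45/58 45/16 -45/16 1665/464 -1 3 N
3 18/13 90/113 -90/113 3204/1469 -1 4 W
4 45/17 9/13 -9/13 738/221 -2 4 S
5 18/17 90/49 -90/49 2412/833 -2 3 E
final -1 3 N

n=0: pose=(-2,4,S); sL=45/17, sR=9/13; mL=-9/13, mR=738/221; mL+mR=45/17 → advance +1; mR−mL=891/221 → turn +1·90°
n=1: pose=(-2,3,E); sL=18/17, sR=90/49; mL=-90/49, mR=2412/833; mL+mR=18/17 → advance +1; mR−mL=3942/833 → turn +1·90°
n=2: pose=(-1,3,N); sL=45/58, sR=45/16; mL=-45/16, mR=1665/464; mL+mR=45/58 → advance +1; mR−mL=1485/232 → turn +1·90°
n=3: pose=(-1,4,W); sL=18/13, sR=90/113; mL=-90/113, mR=3204/1469; mL+mR=18/13 → advance +1; mR−mL=4374/1469 → turn +1·90°
n=4: pose=(-2,4,S); sL=45/17, sR=9/13; mL=-9/13, mR=738/221; mL+mR=45/17 → advance +1; mR−mL=891/221 → turn +1·90°
n=5: pose=(-2,3,E); sL=18/17, sR=90/49; mL=-90/49, mR=2412/833; mL+mR=18/17 → advance +1; mR−mL=3942/833 → turn +1·90°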